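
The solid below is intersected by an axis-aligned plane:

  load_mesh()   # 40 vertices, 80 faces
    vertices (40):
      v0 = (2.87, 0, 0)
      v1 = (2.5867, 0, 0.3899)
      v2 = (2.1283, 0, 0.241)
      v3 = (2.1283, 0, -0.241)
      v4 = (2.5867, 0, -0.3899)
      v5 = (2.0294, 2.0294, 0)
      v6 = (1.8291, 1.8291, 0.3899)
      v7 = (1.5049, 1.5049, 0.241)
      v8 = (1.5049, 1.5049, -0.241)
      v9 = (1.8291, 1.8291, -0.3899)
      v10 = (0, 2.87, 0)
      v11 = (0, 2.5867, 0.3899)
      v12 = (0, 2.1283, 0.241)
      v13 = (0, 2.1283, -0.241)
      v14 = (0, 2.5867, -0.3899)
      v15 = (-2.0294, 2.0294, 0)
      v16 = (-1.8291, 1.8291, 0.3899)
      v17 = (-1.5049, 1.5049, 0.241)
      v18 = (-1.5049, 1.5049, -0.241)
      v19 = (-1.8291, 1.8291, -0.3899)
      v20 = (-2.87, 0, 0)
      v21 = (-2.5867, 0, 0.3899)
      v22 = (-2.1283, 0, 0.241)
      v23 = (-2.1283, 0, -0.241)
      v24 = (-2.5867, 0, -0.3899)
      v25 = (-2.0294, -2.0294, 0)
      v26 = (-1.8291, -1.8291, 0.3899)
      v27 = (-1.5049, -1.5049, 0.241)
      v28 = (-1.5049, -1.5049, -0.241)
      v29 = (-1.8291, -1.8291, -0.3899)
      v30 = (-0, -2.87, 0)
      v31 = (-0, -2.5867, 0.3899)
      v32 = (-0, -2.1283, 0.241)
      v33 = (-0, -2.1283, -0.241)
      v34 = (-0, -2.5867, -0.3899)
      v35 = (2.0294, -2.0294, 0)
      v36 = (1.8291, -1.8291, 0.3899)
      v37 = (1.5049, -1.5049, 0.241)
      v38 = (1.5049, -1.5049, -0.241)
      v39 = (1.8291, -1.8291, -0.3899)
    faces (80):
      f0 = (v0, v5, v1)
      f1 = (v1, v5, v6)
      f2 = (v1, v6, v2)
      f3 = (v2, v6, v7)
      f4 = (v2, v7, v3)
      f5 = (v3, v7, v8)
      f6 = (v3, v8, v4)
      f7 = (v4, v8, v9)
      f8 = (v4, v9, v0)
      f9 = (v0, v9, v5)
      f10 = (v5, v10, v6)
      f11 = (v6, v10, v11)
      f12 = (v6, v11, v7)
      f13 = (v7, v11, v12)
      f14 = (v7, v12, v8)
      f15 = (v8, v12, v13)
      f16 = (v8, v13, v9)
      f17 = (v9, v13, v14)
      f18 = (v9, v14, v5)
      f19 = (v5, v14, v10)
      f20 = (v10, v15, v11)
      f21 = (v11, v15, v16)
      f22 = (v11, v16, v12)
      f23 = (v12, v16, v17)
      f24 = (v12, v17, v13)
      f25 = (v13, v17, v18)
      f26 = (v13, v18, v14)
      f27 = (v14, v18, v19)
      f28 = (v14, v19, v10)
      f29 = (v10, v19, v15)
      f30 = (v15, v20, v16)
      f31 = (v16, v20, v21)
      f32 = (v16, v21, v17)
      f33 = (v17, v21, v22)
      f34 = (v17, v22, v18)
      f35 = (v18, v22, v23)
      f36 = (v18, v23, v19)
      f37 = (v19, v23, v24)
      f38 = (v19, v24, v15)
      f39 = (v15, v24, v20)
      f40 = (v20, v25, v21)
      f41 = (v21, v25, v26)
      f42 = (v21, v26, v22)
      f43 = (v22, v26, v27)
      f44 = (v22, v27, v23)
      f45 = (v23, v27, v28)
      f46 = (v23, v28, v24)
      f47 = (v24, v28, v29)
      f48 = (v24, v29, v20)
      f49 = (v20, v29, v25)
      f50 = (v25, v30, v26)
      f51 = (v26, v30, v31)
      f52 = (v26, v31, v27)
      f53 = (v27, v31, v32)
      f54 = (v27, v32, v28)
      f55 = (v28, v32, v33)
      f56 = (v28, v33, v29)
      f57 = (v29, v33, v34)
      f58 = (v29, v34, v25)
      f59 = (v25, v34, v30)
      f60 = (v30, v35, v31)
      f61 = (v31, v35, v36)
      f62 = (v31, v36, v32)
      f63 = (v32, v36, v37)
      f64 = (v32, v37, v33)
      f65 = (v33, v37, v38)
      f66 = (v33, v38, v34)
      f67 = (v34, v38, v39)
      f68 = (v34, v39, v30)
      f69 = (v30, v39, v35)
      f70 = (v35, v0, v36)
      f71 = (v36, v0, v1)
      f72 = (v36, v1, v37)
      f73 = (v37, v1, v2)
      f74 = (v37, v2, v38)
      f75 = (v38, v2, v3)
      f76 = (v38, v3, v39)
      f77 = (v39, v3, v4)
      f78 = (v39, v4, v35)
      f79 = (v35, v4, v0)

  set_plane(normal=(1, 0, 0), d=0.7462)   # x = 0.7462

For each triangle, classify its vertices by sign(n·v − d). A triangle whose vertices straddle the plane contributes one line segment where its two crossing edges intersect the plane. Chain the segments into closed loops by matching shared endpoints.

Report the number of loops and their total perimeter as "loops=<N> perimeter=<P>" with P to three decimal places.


Straddling triangles (20 of 80):
  (v5,v10,v6) [+-+] → (0.7462, 2.56092, 0)–(0.7462, 2.44535, 0.159064)  len=0.1966
  (v6,v10,v11) [+--] → (0.7462, 2.44535, 0.159064)–(0.7462, 2.27763, 0.3899)  len=0.2853
  (v6,v11,v7) [+-+] → (0.7462, 2.27763, 0.3899)–(0.7462, 2.05029, 0.316068)  len=0.2390
  (v7,v11,v12) [+--] → (0.7462, 2.05029, 0.316068)–(0.7462, 1.81919, 0.241)  len=0.2430
  (v7,v12,v8) [+-+] → (0.7462, 1.81919, 0.241)–(0.7462, 1.81919, 0.00200179)  len=0.2390
  (v8,v12,v13) [+--] → (0.7462, 1.81919, 0.00200179)–(0.7462, 1.81919, -0.241)  len=0.2430
  (v8,v13,v9) [+-+] → (0.7462, 1.81919, -0.241)–(0.7462, 2.00624, -0.301745)  len=0.1967
  (v9,v13,v14) [+--] → (0.7462, 2.00624, -0.301745)–(0.7462, 2.27763, -0.3899)  len=0.2853
  (v9,v14,v5) [+-+] → (0.7462, 2.27763, -0.3899)–(0.7462, 2.38178, -0.246536)  len=0.1772
  (v5,v14,v10) [+--] → (0.7462, 2.38178, -0.246536)–(0.7462, 2.56092, 0)  len=0.3047
  (v30,v35,v31) [-+-] → (0.7462, -2.56092, 0)–(0.7462, -2.38178, 0.246536)  len=0.3047
  (v31,v35,v36) [-++] → (0.7462, -2.38178, 0.246536)–(0.7462, -2.27763, 0.3899)  len=0.1772
  (v31,v36,v32) [-+-] → (0.7462, -2.27763, 0.3899)–(0.7462, -2.00624, 0.301745)  len=0.2853
  (v32,v36,v37) [-++] → (0.7462, -2.00624, 0.301745)–(0.7462, -1.81919, 0.241)  len=0.1967
  (v32,v37,v33) [-+-] → (0.7462, -1.81919, 0.241)–(0.7462, -1.81919, -0.00200179)  len=0.2430
  (v33,v37,v38) [-++] → (0.7462, -1.81919, -0.00200179)–(0.7462, -1.81919, -0.241)  len=0.2390
  (v33,v38,v34) [-+-] → (0.7462, -1.81919, -0.241)–(0.7462, -2.05029, -0.316068)  len=0.2430
  (v34,v38,v39) [-++] → (0.7462, -2.05029, -0.316068)–(0.7462, -2.27763, -0.3899)  len=0.2390
  (v34,v39,v30) [-+-] → (0.7462, -2.27763, -0.3899)–(0.7462, -2.44535, -0.159064)  len=0.2853
  (v30,v39,v35) [-++] → (0.7462, -2.44535, -0.159064)–(0.7462, -2.56092, 0)  len=0.1966

Chained into 2 loop(s):
  loop 1: 10 segments, perimeter = 2.4099
  loop 2: 10 segments, perimeter = 2.4099
Total perimeter = 4.820

loops=2 perimeter=4.820


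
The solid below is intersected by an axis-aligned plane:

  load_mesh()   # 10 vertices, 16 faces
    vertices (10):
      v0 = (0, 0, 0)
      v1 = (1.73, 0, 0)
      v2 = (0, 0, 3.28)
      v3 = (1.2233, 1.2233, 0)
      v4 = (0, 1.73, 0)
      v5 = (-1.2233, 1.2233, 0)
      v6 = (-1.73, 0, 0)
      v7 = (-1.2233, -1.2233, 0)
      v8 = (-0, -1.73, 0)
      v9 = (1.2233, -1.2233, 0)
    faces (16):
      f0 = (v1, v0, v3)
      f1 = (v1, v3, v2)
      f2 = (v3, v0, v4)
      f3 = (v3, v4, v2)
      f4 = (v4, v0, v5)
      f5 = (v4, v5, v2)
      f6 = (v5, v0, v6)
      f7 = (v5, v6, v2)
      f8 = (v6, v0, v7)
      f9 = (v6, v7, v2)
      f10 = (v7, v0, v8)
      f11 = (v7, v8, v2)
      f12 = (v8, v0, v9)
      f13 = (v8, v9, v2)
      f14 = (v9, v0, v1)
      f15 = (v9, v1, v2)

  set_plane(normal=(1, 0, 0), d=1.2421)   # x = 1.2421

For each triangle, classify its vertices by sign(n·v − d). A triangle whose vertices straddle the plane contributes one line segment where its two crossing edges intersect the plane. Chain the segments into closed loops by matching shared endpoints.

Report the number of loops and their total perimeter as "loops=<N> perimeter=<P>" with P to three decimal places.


loops=1 perimeter=5.351

Straddling triangles (4 of 16):
  (v1,v0,v3) [+--] → (1.2421, 0, 0)–(1.2421, 1.17791, 0)  len=1.1779
  (v1,v3,v2) [+--] → (1.2421, 1.17791, 0)–(1.2421, 0, 0.925036)  len=1.4977
  (v9,v0,v1) [--+] → (1.2421, 0, 0)–(1.2421, -1.17791, 0)  len=1.1779
  (v9,v1,v2) [-+-] → (1.2421, -1.17791, 0)–(1.2421, 0, 0.925036)  len=1.4977

Chained into 1 loop(s):
  loop 1: 4 segments, perimeter = 5.3513
Total perimeter = 5.351


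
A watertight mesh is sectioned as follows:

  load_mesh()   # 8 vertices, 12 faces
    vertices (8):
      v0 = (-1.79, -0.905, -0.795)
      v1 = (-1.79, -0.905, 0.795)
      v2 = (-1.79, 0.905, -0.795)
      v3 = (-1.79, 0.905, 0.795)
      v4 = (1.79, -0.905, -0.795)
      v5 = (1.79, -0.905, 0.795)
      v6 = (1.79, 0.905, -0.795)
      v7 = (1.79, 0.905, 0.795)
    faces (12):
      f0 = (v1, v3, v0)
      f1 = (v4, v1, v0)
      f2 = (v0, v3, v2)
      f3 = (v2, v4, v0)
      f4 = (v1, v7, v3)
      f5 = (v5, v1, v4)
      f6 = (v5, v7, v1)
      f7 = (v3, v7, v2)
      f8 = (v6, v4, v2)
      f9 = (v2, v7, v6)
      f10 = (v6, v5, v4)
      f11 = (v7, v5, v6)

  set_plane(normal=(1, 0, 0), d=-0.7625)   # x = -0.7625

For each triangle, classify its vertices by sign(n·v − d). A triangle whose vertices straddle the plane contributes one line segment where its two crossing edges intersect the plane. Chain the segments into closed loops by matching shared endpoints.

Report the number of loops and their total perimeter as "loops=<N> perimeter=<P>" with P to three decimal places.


loops=1 perimeter=6.800

Straddling triangles (8 of 12):
  (v4,v1,v0) [+--] → (-0.7625, -0.905, 0.338652)–(-0.7625, -0.905, -0.795)  len=1.1337
  (v2,v4,v0) [-+-] → (-0.7625, 0.38551, -0.795)–(-0.7625, -0.905, -0.795)  len=1.2905
  (v1,v7,v3) [-+-] → (-0.7625, -0.38551, 0.795)–(-0.7625, 0.905, 0.795)  len=1.2905
  (v5,v1,v4) [+-+] → (-0.7625, -0.905, 0.795)–(-0.7625, -0.905, 0.338652)  len=0.4563
  (v5,v7,v1) [++-] → (-0.7625, -0.38551, 0.795)–(-0.7625, -0.905, 0.795)  len=0.5195
  (v3,v7,v2) [-+-] → (-0.7625, 0.905, 0.795)–(-0.7625, 0.905, -0.338652)  len=1.1337
  (v6,v4,v2) [++-] → (-0.7625, 0.38551, -0.795)–(-0.7625, 0.905, -0.795)  len=0.5195
  (v2,v7,v6) [-++] → (-0.7625, 0.905, -0.338652)–(-0.7625, 0.905, -0.795)  len=0.4563

Chained into 1 loop(s):
  loop 1: 8 segments, perimeter = 6.8000
Total perimeter = 6.800


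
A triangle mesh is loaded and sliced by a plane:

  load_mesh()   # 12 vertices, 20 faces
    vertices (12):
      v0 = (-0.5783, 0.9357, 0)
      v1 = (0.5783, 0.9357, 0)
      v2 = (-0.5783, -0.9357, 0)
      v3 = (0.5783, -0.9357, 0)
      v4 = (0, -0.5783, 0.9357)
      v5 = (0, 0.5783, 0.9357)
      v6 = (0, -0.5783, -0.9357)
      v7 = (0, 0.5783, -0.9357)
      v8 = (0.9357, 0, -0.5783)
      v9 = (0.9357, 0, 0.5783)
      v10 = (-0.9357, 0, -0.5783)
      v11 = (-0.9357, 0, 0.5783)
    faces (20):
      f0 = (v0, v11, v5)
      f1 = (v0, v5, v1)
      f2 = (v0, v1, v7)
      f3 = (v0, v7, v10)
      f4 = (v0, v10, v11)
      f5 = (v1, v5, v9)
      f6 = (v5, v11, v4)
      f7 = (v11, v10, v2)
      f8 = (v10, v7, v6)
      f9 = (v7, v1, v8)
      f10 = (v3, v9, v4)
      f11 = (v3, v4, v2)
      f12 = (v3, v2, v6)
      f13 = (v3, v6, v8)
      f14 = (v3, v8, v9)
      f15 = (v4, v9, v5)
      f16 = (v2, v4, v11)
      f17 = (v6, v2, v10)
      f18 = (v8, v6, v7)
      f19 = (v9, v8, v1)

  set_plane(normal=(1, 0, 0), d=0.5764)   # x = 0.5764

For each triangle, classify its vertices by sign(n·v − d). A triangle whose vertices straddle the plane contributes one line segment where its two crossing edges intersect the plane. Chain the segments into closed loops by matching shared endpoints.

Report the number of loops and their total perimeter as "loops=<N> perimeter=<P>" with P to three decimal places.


loops=1 perimeter=4.932

Straddling triangles (10 of 20):
  (v0,v5,v1) [--+] → (0.5764, 0.934526, 0.00307423)–(0.5764, 0.9357, 0)  len=0.0033
  (v0,v1,v7) [-+-] → (0.5764, 0.9357, 0)–(0.5764, 0.934526, -0.00307423)  len=0.0033
  (v1,v5,v9) [+-+] → (0.5764, 0.934526, 0.00307423)–(0.5764, 0.222062, 0.715538)  len=1.0076
  (v7,v1,v8) [-++] → (0.5764, 0.934526, -0.00307423)–(0.5764, 0.222062, -0.715538)  len=1.0076
  (v3,v9,v4) [++-] → (0.5764, -0.222062, 0.715538)–(0.5764, -0.934526, 0.00307423)  len=1.0076
  (v3,v4,v2) [+--] → (0.5764, -0.934526, 0.00307423)–(0.5764, -0.9357, 0)  len=0.0033
  (v3,v2,v6) [+--] → (0.5764, -0.9357, 0)–(0.5764, -0.934526, -0.00307423)  len=0.0033
  (v3,v6,v8) [+-+] → (0.5764, -0.934526, -0.00307423)–(0.5764, -0.222062, -0.715538)  len=1.0076
  (v4,v9,v5) [-+-] → (0.5764, -0.222062, 0.715538)–(0.5764, 0.222062, 0.715538)  len=0.4441
  (v8,v6,v7) [+--] → (0.5764, -0.222062, -0.715538)–(0.5764, 0.222062, -0.715538)  len=0.4441

Chained into 1 loop(s):
  loop 1: 10 segments, perimeter = 4.9317
Total perimeter = 4.932


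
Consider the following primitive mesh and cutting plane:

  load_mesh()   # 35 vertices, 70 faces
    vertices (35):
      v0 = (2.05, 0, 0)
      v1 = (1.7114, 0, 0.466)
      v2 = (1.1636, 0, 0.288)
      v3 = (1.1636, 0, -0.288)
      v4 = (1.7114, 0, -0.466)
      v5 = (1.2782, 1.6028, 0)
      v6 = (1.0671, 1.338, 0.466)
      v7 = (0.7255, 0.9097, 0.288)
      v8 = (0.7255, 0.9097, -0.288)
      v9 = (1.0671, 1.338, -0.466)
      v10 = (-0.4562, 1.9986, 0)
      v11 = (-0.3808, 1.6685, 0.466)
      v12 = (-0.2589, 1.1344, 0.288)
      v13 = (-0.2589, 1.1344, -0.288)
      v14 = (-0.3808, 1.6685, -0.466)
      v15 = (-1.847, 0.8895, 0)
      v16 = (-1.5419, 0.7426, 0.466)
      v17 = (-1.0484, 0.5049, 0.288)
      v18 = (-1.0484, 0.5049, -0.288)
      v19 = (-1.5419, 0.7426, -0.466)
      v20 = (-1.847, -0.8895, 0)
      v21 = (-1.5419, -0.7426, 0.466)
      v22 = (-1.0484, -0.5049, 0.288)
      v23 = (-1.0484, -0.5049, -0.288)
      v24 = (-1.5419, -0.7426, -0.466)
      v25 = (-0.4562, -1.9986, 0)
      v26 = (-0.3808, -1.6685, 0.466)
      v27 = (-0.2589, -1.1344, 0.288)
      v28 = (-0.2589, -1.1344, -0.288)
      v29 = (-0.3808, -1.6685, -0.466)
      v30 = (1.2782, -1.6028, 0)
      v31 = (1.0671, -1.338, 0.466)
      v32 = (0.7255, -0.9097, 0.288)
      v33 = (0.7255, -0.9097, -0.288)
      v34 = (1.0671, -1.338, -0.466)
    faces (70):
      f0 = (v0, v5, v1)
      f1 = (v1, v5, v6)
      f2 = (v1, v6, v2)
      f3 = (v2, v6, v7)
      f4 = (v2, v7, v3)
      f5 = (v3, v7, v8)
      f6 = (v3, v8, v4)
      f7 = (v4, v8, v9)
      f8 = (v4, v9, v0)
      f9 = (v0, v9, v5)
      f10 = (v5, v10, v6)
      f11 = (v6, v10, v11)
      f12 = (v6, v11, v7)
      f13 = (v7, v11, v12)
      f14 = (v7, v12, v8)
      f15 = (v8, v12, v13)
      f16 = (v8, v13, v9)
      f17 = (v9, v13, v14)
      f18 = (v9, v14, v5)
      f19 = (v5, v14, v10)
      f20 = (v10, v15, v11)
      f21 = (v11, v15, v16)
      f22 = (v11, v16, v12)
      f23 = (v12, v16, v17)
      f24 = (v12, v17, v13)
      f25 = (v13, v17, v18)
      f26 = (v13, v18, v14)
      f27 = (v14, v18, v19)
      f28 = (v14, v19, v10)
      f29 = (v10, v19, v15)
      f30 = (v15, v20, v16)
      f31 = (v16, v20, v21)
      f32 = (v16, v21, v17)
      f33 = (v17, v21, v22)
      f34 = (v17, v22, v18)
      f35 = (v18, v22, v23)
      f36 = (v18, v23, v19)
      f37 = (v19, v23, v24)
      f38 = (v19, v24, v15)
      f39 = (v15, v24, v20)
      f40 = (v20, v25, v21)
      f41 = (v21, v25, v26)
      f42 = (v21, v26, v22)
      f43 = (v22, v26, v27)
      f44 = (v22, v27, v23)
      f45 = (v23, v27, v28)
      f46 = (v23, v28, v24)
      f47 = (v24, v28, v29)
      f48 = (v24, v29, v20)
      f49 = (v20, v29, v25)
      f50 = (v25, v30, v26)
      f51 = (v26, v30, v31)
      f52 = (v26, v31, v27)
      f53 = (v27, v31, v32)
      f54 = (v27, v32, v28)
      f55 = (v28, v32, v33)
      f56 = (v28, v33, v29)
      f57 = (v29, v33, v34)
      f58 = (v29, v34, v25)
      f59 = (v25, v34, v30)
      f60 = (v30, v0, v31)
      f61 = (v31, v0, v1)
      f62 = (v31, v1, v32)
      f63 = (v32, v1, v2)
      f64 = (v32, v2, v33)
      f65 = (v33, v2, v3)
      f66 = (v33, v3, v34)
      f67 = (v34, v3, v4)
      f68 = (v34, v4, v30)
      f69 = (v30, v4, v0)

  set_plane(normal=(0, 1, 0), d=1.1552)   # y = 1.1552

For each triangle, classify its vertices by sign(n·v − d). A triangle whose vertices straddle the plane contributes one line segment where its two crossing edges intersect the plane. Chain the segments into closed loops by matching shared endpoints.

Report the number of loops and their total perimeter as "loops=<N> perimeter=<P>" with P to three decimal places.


loops=1 perimeter=6.932

Straddling triangles (18 of 70):
  (v0,v5,v1) [-+-] → (1.49373, 1.1552, 0)–(1.39918, 1.1552, 0.130136)  len=0.1609
  (v1,v5,v6) [-++] → (1.39918, 1.1552, 0.130136)–(1.15513, 1.1552, 0.466)  len=0.4152
  (v1,v6,v2) [-+-] → (1.15513, 1.1552, 0.466)–(1.08028, 1.1552, 0.441681)  len=0.0787
  (v2,v6,v7) [-+-] → (1.08028, 1.1552, 0.441681)–(0.921304, 1.1552, 0.390029)  len=0.1672
  (v4,v8,v9) [--+] → (0.921304, 1.1552, -0.390029)–(1.15513, 1.1552, -0.466)  len=0.2459
  (v4,v9,v0) [-+-] → (1.15513, 1.1552, -0.466)–(1.20139, 1.1552, -0.402334)  len=0.0787
  (v0,v9,v5) [-++] → (1.20139, 1.1552, -0.402334)–(1.49373, 1.1552, 0)  len=0.4973
  (v6,v11,v7) [++-] → (0.367571, 1.1552, 0.34559)–(0.921304, 1.1552, 0.390029)  len=0.5555
  (v7,v11,v12) [-+-] → (0.367571, 1.1552, 0.34559)–(-0.263647, 1.1552, 0.294932)  len=0.6332
  (v8,v13,v9) [--+] → (-0.123434, 1.1552, -0.306185)–(0.921304, 1.1552, -0.390029)  len=1.0481
  (v9,v13,v14) [+-+] → (-0.123434, 1.1552, -0.306185)–(-0.263647, 1.1552, -0.294932)  len=0.1407
  (v10,v15,v11) [+-+] → (-1.51381, 1.1552, 0)–(-1.34691, 1.1552, 0.158942)  len=0.2305
  (v11,v15,v16) [+--] → (-1.34691, 1.1552, 0.158942)–(-1.02449, 1.1552, 0.466)  len=0.4452
  (v11,v16,v12) [+--] → (-1.02449, 1.1552, 0.466)–(-0.263647, 1.1552, 0.294932)  len=0.7798
  (v13,v18,v14) [--+] → (-0.675299, 1.1552, -0.387479)–(-0.263647, 1.1552, -0.294932)  len=0.4219
  (v14,v18,v19) [+--] → (-0.675299, 1.1552, -0.387479)–(-1.02449, 1.1552, -0.466)  len=0.3579
  (v14,v19,v10) [+-+] → (-1.02449, 1.1552, -0.466)–(-1.18524, 1.1552, -0.312918)  len=0.2220
  (v10,v19,v15) [+--] → (-1.18524, 1.1552, -0.312918)–(-1.51381, 1.1552, 0)  len=0.4537

Chained into 1 loop(s):
  loop 1: 18 segments, perimeter = 6.9324
Total perimeter = 6.932


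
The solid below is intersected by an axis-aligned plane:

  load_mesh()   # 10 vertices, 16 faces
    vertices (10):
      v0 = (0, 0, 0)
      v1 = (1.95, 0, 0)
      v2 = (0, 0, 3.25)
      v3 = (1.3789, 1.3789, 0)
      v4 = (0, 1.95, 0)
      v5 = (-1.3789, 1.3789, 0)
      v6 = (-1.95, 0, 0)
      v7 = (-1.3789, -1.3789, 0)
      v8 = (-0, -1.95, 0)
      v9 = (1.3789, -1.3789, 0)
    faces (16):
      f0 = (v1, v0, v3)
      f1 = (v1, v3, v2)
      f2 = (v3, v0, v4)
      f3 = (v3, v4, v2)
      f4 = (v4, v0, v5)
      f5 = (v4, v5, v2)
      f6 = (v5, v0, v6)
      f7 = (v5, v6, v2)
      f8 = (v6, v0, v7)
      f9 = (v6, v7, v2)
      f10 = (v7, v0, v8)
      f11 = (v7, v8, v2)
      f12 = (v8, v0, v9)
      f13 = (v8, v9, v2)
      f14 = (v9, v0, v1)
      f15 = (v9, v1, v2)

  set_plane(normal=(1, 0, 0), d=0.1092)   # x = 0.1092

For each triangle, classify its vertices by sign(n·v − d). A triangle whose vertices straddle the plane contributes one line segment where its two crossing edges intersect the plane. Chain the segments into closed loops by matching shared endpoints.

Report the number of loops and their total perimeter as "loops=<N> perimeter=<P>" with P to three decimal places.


Straddling triangles (8 of 16):
  (v1,v0,v3) [+-+] → (0.1092, 0, 0)–(0.1092, 0.1092, 0)  len=0.1092
  (v1,v3,v2) [++-] → (0.1092, 0.1092, 2.99262)–(0.1092, 0, 3.068)  len=0.1327
  (v3,v0,v4) [+--] → (0.1092, 0.1092, 0)–(0.1092, 1.90477, 0)  len=1.7956
  (v3,v4,v2) [+--] → (0.1092, 1.90477, 0)–(0.1092, 0.1092, 2.99262)  len=3.4900
  (v8,v0,v9) [--+] → (0.1092, -0.1092, 0)–(0.1092, -1.90477, 0)  len=1.7956
  (v8,v9,v2) [-+-] → (0.1092, -1.90477, 0)–(0.1092, -0.1092, 2.99262)  len=3.4900
  (v9,v0,v1) [+-+] → (0.1092, -0.1092, 0)–(0.1092, 0, 0)  len=0.1092
  (v9,v1,v2) [++-] → (0.1092, 0, 3.068)–(0.1092, -0.1092, 2.99262)  len=0.1327

Chained into 1 loop(s):
  loop 1: 8 segments, perimeter = 11.0549
Total perimeter = 11.055

loops=1 perimeter=11.055


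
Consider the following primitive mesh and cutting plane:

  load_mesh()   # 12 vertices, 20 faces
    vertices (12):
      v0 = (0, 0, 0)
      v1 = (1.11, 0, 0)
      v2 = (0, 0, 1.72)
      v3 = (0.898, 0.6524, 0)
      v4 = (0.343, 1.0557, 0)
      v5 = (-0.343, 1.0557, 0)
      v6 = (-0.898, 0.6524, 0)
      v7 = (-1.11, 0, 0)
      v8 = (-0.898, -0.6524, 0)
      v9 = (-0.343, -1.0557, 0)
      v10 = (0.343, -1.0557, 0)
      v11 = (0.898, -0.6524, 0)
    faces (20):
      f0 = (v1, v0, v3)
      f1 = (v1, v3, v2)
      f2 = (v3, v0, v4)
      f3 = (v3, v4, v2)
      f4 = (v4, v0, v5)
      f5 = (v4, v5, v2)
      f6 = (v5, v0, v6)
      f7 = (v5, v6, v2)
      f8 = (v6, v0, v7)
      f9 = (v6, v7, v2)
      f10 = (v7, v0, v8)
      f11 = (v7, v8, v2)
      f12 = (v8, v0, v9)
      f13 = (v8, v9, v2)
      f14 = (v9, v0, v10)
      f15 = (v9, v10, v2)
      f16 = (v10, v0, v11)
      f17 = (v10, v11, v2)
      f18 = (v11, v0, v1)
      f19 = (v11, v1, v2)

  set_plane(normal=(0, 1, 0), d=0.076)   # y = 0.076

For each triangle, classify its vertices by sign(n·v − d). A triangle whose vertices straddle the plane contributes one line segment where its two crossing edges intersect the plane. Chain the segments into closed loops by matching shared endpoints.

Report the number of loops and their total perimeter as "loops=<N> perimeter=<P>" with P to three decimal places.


Straddling triangles (10 of 20):
  (v1,v0,v3) [--+] → (0.104611, 0.076, 0)–(1.0853, 0.076, 0)  len=0.9807
  (v1,v3,v2) [-+-] → (1.0853, 0.076, 0)–(0.104611, 0.076, 1.51963)  len=1.8086
  (v3,v0,v4) [+-+] → (0.104611, 0.076, 0)–(0.0246926, 0.076, 0)  len=0.0799
  (v3,v4,v2) [++-] → (0.0246926, 0.076, 1.59618)–(0.104611, 0.076, 1.51963)  len=0.1107
  (v4,v0,v5) [+-+] → (0.0246926, 0.076, 0)–(-0.0246926, 0.076, 0)  len=0.0494
  (v4,v5,v2) [++-] → (-0.0246926, 0.076, 1.59618)–(0.0246926, 0.076, 1.59618)  len=0.0494
  (v5,v0,v6) [+-+] → (-0.0246926, 0.076, 0)–(-0.104611, 0.076, 0)  len=0.0799
  (v5,v6,v2) [++-] → (-0.104611, 0.076, 1.51963)–(-0.0246926, 0.076, 1.59618)  len=0.1107
  (v6,v0,v7) [+--] → (-0.104611, 0.076, 0)–(-1.0853, 0.076, 0)  len=0.9807
  (v6,v7,v2) [+--] → (-1.0853, 0.076, 0)–(-0.104611, 0.076, 1.51963)  len=1.8086

Chained into 1 loop(s):
  loop 1: 10 segments, perimeter = 6.0585
Total perimeter = 6.059

loops=1 perimeter=6.059


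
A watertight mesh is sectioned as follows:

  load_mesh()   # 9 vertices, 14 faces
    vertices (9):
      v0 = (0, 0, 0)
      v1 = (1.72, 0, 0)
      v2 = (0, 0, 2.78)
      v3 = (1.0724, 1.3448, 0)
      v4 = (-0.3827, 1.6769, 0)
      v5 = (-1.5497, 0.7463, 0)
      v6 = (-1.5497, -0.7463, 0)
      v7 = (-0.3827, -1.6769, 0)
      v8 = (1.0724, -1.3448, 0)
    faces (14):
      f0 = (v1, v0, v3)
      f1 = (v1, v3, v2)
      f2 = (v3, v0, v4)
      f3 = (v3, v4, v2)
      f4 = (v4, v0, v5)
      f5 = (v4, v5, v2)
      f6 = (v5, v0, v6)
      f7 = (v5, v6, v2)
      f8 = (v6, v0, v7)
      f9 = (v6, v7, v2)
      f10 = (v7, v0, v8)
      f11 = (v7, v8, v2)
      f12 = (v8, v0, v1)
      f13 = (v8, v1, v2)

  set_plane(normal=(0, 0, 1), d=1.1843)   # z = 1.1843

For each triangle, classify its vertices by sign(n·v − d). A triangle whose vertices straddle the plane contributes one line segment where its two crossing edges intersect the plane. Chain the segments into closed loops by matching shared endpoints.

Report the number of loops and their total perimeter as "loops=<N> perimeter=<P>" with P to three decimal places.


loops=1 perimeter=5.997

Straddling triangles (7 of 14):
  (v1,v3,v2) [--+] → (0.61555, 0.771906, 1.1843)–(0.987268, 0, 1.1843)  len=0.8567
  (v3,v4,v2) [--+] → (-0.219667, 0.962529, 1.1843)–(0.61555, 0.771906, 1.1843)  len=0.8567
  (v4,v5,v2) [--+] → (-0.889517, 0.428371, 1.1843)–(-0.219667, 0.962529, 1.1843)  len=0.8568
  (v5,v6,v2) [--+] → (-0.889517, -0.428371, 1.1843)–(-0.889517, 0.428371, 1.1843)  len=0.8567
  (v6,v7,v2) [--+] → (-0.219667, -0.962529, 1.1843)–(-0.889517, -0.428371, 1.1843)  len=0.8568
  (v7,v8,v2) [--+] → (0.61555, -0.771906, 1.1843)–(-0.219667, -0.962529, 1.1843)  len=0.8567
  (v8,v1,v2) [--+] → (0.987268, 0, 1.1843)–(0.61555, -0.771906, 1.1843)  len=0.8567

Chained into 1 loop(s):
  loop 1: 7 segments, perimeter = 5.9971
Total perimeter = 5.997


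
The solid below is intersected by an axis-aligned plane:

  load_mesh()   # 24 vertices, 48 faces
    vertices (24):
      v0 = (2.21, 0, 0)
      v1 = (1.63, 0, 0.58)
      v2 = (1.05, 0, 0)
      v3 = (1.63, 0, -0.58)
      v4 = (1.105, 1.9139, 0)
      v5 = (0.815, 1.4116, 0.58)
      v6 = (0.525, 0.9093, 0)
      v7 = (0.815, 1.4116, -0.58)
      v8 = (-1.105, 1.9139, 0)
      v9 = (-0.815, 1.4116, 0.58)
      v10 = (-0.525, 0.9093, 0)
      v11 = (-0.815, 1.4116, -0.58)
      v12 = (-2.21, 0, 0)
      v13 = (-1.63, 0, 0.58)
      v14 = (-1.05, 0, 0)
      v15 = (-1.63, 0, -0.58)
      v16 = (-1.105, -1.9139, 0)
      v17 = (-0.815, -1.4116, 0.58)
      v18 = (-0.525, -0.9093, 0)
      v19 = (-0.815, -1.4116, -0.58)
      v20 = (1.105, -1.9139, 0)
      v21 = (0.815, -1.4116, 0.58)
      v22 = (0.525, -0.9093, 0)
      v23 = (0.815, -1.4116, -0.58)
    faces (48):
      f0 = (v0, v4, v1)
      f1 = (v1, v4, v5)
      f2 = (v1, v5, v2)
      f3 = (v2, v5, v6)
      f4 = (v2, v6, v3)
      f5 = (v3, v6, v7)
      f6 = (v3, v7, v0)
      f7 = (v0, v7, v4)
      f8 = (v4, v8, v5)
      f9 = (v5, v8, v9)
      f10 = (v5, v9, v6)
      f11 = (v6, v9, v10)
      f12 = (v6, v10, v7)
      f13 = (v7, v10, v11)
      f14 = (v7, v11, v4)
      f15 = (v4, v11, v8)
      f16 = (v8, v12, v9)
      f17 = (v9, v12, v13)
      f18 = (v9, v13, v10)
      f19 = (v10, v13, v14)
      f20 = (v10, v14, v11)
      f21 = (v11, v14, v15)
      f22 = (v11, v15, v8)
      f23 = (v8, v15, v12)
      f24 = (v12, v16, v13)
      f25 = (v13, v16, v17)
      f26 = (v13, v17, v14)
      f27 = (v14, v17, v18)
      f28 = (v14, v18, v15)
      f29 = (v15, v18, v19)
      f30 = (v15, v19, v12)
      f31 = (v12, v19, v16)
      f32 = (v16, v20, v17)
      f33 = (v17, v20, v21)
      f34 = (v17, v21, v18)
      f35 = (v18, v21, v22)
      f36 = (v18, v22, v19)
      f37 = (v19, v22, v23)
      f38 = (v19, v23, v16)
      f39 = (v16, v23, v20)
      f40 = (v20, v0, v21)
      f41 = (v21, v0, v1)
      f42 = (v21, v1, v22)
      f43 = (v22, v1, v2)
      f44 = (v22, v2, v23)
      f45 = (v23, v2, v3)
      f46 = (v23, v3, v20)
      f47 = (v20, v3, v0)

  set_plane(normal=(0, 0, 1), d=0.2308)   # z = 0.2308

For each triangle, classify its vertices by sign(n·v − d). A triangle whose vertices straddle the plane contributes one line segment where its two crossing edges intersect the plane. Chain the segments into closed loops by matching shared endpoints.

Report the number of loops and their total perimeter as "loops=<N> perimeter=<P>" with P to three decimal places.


Straddling triangles (24 of 48):
  (v0,v4,v1) [--+] → (1.31391, 1.1523, 0.2308)–(1.9792, 0, 0.2308)  len=1.3306
  (v1,v4,v5) [+-+] → (1.31391, 1.1523, 0.2308)–(0.9896, 1.71402, 0.2308)  len=0.6486
  (v1,v5,v2) [++-] → (0.956486, 0.561719, 0.2308)–(1.2808, 0, 0.2308)  len=0.6486
  (v2,v5,v6) [-+-] → (0.956486, 0.561719, 0.2308)–(0.6404, 1.10918, 0.2308)  len=0.6322
  (v4,v8,v5) [--+] → (-0.340972, 1.71402, 0.2308)–(0.9896, 1.71402, 0.2308)  len=1.3306
  (v5,v8,v9) [+-+] → (-0.340972, 1.71402, 0.2308)–(-0.9896, 1.71402, 0.2308)  len=0.6486
  (v5,v9,v6) [++-] → (-0.00822759, 1.10918, 0.2308)–(0.6404, 1.10918, 0.2308)  len=0.6486
  (v6,v9,v10) [-+-] → (-0.00822759, 1.10918, 0.2308)–(-0.6404, 1.10918, 0.2308)  len=0.6322
  (v8,v12,v9) [--+] → (-1.65489, 0.561719, 0.2308)–(-0.9896, 1.71402, 0.2308)  len=1.3306
  (v9,v12,v13) [+-+] → (-1.65489, 0.561719, 0.2308)–(-1.9792, 0, 0.2308)  len=0.6486
  (v9,v13,v10) [++-] → (-0.964714, 0.547461, 0.2308)–(-0.6404, 1.10918, 0.2308)  len=0.6486
  (v10,v13,v14) [-+-] → (-0.964714, 0.547461, 0.2308)–(-1.2808, 0, 0.2308)  len=0.6322
  (v12,v16,v13) [--+] → (-1.31391, -1.1523, 0.2308)–(-1.9792, 0, 0.2308)  len=1.3306
  (v13,v16,v17) [+-+] → (-1.31391, -1.1523, 0.2308)–(-0.9896, -1.71402, 0.2308)  len=0.6486
  (v13,v17,v14) [++-] → (-0.956486, -0.561719, 0.2308)–(-1.2808, 0, 0.2308)  len=0.6486
  (v14,v17,v18) [-+-] → (-0.956486, -0.561719, 0.2308)–(-0.6404, -1.10918, 0.2308)  len=0.6322
  (v16,v20,v17) [--+] → (0.340972, -1.71402, 0.2308)–(-0.9896, -1.71402, 0.2308)  len=1.3306
  (v17,v20,v21) [+-+] → (0.340972, -1.71402, 0.2308)–(0.9896, -1.71402, 0.2308)  len=0.6486
  (v17,v21,v18) [++-] → (0.00822759, -1.10918, 0.2308)–(-0.6404, -1.10918, 0.2308)  len=0.6486
  (v18,v21,v22) [-+-] → (0.00822759, -1.10918, 0.2308)–(0.6404, -1.10918, 0.2308)  len=0.6322
  (v20,v0,v21) [--+] → (1.65489, -0.561719, 0.2308)–(0.9896, -1.71402, 0.2308)  len=1.3306
  (v21,v0,v1) [+-+] → (1.65489, -0.561719, 0.2308)–(1.9792, 0, 0.2308)  len=0.6486
  (v21,v1,v22) [++-] → (0.964714, -0.547461, 0.2308)–(0.6404, -1.10918, 0.2308)  len=0.6486
  (v22,v1,v2) [-+-] → (0.964714, -0.547461, 0.2308)–(1.2808, 0, 0.2308)  len=0.6322

Chained into 2 loop(s):
  loop 1: 12 segments, perimeter = 11.8751
  loop 2: 12 segments, perimeter = 7.6847
Total perimeter = 19.560

loops=2 perimeter=19.560


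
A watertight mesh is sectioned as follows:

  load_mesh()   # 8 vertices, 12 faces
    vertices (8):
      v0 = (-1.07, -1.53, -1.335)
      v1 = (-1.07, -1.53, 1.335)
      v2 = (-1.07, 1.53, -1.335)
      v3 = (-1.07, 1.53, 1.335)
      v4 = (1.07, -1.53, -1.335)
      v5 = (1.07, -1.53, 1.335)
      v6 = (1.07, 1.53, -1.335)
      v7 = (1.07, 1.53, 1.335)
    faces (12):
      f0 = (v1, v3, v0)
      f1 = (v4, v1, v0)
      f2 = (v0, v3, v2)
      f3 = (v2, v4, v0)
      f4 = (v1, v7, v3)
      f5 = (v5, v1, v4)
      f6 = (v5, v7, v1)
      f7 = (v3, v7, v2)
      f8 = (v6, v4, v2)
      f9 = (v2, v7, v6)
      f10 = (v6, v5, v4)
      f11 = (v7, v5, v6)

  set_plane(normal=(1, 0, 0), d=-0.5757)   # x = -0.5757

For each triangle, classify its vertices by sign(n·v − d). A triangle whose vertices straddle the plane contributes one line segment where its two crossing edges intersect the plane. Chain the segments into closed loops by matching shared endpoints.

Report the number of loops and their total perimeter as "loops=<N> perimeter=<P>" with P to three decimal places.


loops=1 perimeter=11.460

Straddling triangles (8 of 12):
  (v4,v1,v0) [+--] → (-0.5757, -1.53, 0.71828)–(-0.5757, -1.53, -1.335)  len=2.0533
  (v2,v4,v0) [-+-] → (-0.5757, 0.823197, -1.335)–(-0.5757, -1.53, -1.335)  len=2.3532
  (v1,v7,v3) [-+-] → (-0.5757, -0.823197, 1.335)–(-0.5757, 1.53, 1.335)  len=2.3532
  (v5,v1,v4) [+-+] → (-0.5757, -1.53, 1.335)–(-0.5757, -1.53, 0.71828)  len=0.6167
  (v5,v7,v1) [++-] → (-0.5757, -0.823197, 1.335)–(-0.5757, -1.53, 1.335)  len=0.7068
  (v3,v7,v2) [-+-] → (-0.5757, 1.53, 1.335)–(-0.5757, 1.53, -0.71828)  len=2.0533
  (v6,v4,v2) [++-] → (-0.5757, 0.823197, -1.335)–(-0.5757, 1.53, -1.335)  len=0.7068
  (v2,v7,v6) [-++] → (-0.5757, 1.53, -0.71828)–(-0.5757, 1.53, -1.335)  len=0.6167

Chained into 1 loop(s):
  loop 1: 8 segments, perimeter = 11.4600
Total perimeter = 11.460


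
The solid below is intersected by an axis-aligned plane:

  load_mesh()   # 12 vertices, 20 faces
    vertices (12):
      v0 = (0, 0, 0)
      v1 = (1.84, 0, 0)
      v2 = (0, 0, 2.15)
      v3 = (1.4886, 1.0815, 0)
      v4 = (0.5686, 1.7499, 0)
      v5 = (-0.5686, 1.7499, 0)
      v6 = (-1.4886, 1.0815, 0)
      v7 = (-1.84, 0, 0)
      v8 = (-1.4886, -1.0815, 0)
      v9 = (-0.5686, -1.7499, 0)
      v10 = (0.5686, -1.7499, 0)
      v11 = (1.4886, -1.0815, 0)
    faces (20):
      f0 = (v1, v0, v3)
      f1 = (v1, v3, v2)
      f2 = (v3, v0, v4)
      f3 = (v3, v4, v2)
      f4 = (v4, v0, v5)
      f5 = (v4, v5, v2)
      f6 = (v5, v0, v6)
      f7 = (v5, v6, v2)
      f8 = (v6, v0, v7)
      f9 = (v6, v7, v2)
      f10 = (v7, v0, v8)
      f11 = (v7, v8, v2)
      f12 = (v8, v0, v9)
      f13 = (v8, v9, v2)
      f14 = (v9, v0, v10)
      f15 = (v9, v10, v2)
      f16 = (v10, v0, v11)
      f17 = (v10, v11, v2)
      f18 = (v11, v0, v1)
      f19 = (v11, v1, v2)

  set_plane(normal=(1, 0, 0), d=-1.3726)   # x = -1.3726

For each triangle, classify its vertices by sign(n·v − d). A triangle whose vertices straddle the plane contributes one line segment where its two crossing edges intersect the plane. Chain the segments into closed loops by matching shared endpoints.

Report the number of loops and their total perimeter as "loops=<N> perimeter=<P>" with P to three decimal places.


Straddling triangles (8 of 20):
  (v5,v0,v6) [++-] → (-1.3726, 0.997223, 0)–(-1.3726, 1.16578, 0)  len=0.1686
  (v5,v6,v2) [+-+] → (-1.3726, 1.16578, 0)–(-1.3726, 0.997223, 0.16754)  len=0.2377
  (v6,v0,v7) [-+-] → (-1.3726, 0.997223, 0)–(-1.3726, 0, 0)  len=0.9972
  (v6,v7,v2) [--+] → (-1.3726, 0, 0.546147)–(-1.3726, 0.997223, 0.16754)  len=1.0667
  (v7,v0,v8) [-+-] → (-1.3726, 0, 0)–(-1.3726, -0.997223, 0)  len=0.9972
  (v7,v8,v2) [--+] → (-1.3726, -0.997223, 0.16754)–(-1.3726, 0, 0.546147)  len=1.0667
  (v8,v0,v9) [-++] → (-1.3726, -0.997223, 0)–(-1.3726, -1.16578, 0)  len=0.1686
  (v8,v9,v2) [-++] → (-1.3726, -1.16578, 0)–(-1.3726, -0.997223, 0.16754)  len=0.2377

Chained into 1 loop(s):
  loop 1: 8 segments, perimeter = 4.9402
Total perimeter = 4.940

loops=1 perimeter=4.940


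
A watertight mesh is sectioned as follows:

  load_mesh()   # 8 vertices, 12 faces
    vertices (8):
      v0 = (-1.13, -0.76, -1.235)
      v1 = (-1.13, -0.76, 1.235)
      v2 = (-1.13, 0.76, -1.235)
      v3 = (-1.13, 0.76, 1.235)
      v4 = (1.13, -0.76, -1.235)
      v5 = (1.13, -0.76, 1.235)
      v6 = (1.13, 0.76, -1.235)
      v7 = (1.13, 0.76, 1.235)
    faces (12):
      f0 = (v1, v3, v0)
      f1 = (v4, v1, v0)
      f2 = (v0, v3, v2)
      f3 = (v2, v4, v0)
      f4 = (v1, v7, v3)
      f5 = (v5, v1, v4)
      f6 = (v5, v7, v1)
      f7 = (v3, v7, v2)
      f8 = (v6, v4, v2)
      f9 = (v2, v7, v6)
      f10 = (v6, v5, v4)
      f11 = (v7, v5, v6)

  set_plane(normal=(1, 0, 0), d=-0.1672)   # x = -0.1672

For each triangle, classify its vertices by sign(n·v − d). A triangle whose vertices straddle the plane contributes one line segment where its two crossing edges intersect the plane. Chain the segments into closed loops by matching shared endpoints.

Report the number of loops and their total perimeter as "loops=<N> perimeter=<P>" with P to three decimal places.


loops=1 perimeter=7.980

Straddling triangles (8 of 12):
  (v4,v1,v0) [+--] → (-0.1672, -0.76, 0.182736)–(-0.1672, -0.76, -1.235)  len=1.4177
  (v2,v4,v0) [-+-] → (-0.1672, 0.112453, -1.235)–(-0.1672, -0.76, -1.235)  len=0.8725
  (v1,v7,v3) [-+-] → (-0.1672, -0.112453, 1.235)–(-0.1672, 0.76, 1.235)  len=0.8725
  (v5,v1,v4) [+-+] → (-0.1672, -0.76, 1.235)–(-0.1672, -0.76, 0.182736)  len=1.0523
  (v5,v7,v1) [++-] → (-0.1672, -0.112453, 1.235)–(-0.1672, -0.76, 1.235)  len=0.6475
  (v3,v7,v2) [-+-] → (-0.1672, 0.76, 1.235)–(-0.1672, 0.76, -0.182736)  len=1.4177
  (v6,v4,v2) [++-] → (-0.1672, 0.112453, -1.235)–(-0.1672, 0.76, -1.235)  len=0.6475
  (v2,v7,v6) [-++] → (-0.1672, 0.76, -0.182736)–(-0.1672, 0.76, -1.235)  len=1.0523

Chained into 1 loop(s):
  loop 1: 8 segments, perimeter = 7.9800
Total perimeter = 7.980


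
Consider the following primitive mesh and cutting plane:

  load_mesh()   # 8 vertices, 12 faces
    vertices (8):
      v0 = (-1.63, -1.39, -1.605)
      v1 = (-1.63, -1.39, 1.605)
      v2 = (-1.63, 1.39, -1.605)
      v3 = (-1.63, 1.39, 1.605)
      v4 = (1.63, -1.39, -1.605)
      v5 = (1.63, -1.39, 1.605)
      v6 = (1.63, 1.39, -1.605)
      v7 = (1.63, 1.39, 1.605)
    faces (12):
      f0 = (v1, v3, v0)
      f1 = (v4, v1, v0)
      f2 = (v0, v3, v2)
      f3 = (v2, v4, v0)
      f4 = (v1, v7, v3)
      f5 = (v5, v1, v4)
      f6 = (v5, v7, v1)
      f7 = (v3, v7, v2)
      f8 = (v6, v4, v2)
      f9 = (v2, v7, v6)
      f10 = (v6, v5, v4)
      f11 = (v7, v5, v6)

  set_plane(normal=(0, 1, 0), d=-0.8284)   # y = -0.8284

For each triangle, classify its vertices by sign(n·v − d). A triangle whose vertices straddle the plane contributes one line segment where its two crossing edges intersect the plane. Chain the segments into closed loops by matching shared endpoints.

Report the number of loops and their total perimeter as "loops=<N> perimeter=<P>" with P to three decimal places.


loops=1 perimeter=12.940

Straddling triangles (8 of 12):
  (v1,v3,v0) [-+-] → (-1.63, -0.8284, 1.605)–(-1.63, -0.8284, -0.956534)  len=2.5615
  (v0,v3,v2) [-++] → (-1.63, -0.8284, -0.956534)–(-1.63, -0.8284, -1.605)  len=0.6485
  (v2,v4,v0) [+--] → (0.971433, -0.8284, -1.605)–(-1.63, -0.8284, -1.605)  len=2.6014
  (v1,v7,v3) [-++] → (-0.971433, -0.8284, 1.605)–(-1.63, -0.8284, 1.605)  len=0.6586
  (v5,v7,v1) [-+-] → (1.63, -0.8284, 1.605)–(-0.971433, -0.8284, 1.605)  len=2.6014
  (v6,v4,v2) [+-+] → (1.63, -0.8284, -1.605)–(0.971433, -0.8284, -1.605)  len=0.6586
  (v6,v5,v4) [+--] → (1.63, -0.8284, 0.956534)–(1.63, -0.8284, -1.605)  len=2.5615
  (v7,v5,v6) [+-+] → (1.63, -0.8284, 1.605)–(1.63, -0.8284, 0.956534)  len=0.6485

Chained into 1 loop(s):
  loop 1: 8 segments, perimeter = 12.9400
Total perimeter = 12.940


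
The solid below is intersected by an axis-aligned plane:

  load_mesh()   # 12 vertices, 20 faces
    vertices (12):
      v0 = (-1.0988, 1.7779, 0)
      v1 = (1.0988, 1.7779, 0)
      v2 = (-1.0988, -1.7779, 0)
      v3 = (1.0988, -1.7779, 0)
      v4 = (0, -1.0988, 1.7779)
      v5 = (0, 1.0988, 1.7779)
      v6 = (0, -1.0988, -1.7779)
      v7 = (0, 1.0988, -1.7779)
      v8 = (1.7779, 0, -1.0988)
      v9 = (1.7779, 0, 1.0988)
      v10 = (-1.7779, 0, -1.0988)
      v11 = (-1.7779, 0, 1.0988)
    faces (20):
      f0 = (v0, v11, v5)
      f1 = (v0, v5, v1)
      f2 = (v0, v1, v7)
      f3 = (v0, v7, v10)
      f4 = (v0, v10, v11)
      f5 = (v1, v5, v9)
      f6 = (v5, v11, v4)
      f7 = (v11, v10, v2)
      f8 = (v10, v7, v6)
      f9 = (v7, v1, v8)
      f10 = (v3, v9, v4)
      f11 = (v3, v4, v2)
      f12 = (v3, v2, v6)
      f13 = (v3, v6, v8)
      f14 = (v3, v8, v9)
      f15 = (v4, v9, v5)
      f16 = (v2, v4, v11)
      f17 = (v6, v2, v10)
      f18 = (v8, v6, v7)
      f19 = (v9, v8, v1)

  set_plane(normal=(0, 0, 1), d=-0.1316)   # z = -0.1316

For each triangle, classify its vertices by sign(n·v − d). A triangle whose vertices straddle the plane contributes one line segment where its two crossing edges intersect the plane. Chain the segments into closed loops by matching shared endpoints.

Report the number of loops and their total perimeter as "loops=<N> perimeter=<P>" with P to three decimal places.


loops=1 perimeter=11.691

Straddling triangles (10 of 20):
  (v0,v1,v7) [++-] → (1.01747, 1.72763, -0.1316)–(-1.01747, 1.72763, -0.1316)  len=2.0349
  (v0,v7,v10) [+--] → (-1.01747, 1.72763, -0.1316)–(-1.18013, 1.56497, -0.1316)  len=0.2300
  (v0,v10,v11) [+-+] → (-1.18013, 1.56497, -0.1316)–(-1.7779, 0, -0.1316)  len=1.6752
  (v11,v10,v2) [+-+] → (-1.7779, 0, -0.1316)–(-1.18013, -1.56497, -0.1316)  len=1.6752
  (v7,v1,v8) [-+-] → (1.01747, 1.72763, -0.1316)–(1.18013, 1.56497, -0.1316)  len=0.2300
  (v3,v2,v6) [++-] → (-1.01747, -1.72763, -0.1316)–(1.01747, -1.72763, -0.1316)  len=2.0349
  (v3,v6,v8) [+--] → (1.01747, -1.72763, -0.1316)–(1.18013, -1.56497, -0.1316)  len=0.2300
  (v3,v8,v9) [+-+] → (1.18013, -1.56497, -0.1316)–(1.7779, 0, -0.1316)  len=1.6752
  (v6,v2,v10) [-+-] → (-1.01747, -1.72763, -0.1316)–(-1.18013, -1.56497, -0.1316)  len=0.2300
  (v9,v8,v1) [+-+] → (1.7779, 0, -0.1316)–(1.18013, 1.56497, -0.1316)  len=1.6752

Chained into 1 loop(s):
  loop 1: 10 segments, perimeter = 11.6910
Total perimeter = 11.691


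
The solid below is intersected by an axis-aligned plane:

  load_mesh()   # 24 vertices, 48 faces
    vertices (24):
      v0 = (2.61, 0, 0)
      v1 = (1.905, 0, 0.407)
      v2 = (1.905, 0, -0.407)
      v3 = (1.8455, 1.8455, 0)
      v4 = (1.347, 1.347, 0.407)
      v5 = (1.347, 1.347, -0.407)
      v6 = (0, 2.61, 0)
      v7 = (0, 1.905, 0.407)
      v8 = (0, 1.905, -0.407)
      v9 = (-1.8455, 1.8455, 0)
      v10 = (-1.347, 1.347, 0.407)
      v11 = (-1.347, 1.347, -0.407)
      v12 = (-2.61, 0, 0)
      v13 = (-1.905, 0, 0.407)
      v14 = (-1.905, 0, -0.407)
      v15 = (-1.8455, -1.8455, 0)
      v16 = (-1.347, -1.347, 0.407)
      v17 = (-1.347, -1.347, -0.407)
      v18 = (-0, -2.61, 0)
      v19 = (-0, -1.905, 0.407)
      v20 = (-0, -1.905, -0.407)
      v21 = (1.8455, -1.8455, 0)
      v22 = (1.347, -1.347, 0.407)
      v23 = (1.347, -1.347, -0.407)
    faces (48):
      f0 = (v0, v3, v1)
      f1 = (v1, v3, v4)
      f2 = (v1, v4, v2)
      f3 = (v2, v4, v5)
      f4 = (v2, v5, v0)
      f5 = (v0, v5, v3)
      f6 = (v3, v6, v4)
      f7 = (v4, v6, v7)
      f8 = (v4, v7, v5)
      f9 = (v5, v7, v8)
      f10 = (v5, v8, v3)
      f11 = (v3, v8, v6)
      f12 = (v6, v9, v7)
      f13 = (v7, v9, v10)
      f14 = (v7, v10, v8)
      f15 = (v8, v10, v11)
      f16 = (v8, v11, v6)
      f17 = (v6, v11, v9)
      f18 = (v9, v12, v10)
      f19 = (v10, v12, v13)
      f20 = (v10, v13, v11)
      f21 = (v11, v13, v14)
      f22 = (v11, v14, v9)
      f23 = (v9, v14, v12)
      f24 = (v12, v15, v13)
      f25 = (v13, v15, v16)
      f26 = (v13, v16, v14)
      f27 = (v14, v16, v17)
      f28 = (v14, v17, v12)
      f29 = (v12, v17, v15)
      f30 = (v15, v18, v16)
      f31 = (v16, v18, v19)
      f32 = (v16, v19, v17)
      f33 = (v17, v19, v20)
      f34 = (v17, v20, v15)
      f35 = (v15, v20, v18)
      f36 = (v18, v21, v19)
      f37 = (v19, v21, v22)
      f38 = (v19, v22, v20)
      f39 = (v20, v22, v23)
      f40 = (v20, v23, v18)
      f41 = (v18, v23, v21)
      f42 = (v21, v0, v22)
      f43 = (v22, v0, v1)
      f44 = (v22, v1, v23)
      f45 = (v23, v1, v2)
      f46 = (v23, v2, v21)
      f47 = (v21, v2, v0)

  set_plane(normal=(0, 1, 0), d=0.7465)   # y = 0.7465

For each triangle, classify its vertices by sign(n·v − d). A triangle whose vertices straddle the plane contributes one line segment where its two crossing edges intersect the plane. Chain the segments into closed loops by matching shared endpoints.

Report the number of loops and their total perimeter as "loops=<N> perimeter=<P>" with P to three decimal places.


Straddling triangles (12 of 48):
  (v0,v3,v1) [-+-] → (2.30076, 0.7465, 0)–(1.88093, 0.7465, 0.24237)  len=0.4848
  (v1,v3,v4) [-++] → (1.88093, 0.7465, 0.24237)–(1.59576, 0.7465, 0.407)  len=0.3293
  (v1,v4,v2) [-+-] → (1.59576, 0.7465, 0.407)–(1.59576, 0.7465, 0.0441143)  len=0.3629
  (v2,v4,v5) [-++] → (1.59576, 0.7465, 0.0441143)–(1.59576, 0.7465, -0.407)  len=0.4511
  (v2,v5,v0) [-+-] → (1.59576, 0.7465, -0.407)–(1.91005, 0.7465, -0.225557)  len=0.3629
  (v0,v5,v3) [-++] → (1.91005, 0.7465, -0.225557)–(2.30076, 0.7465, 0)  len=0.4511
  (v9,v12,v10) [+-+] → (-2.30076, 0.7465, 0)–(-1.91005, 0.7465, 0.225557)  len=0.4511
  (v10,v12,v13) [+--] → (-1.91005, 0.7465, 0.225557)–(-1.59576, 0.7465, 0.407)  len=0.3629
  (v10,v13,v11) [+-+] → (-1.59576, 0.7465, 0.407)–(-1.59576, 0.7465, -0.0441143)  len=0.4511
  (v11,v13,v14) [+--] → (-1.59576, 0.7465, -0.0441143)–(-1.59576, 0.7465, -0.407)  len=0.3629
  (v11,v14,v9) [+-+] → (-1.59576, 0.7465, -0.407)–(-1.88093, 0.7465, -0.24237)  len=0.3293
  (v9,v14,v12) [+--] → (-1.88093, 0.7465, -0.24237)–(-2.30076, 0.7465, 0)  len=0.4848

Chained into 2 loop(s):
  loop 1: 6 segments, perimeter = 2.4421
  loop 2: 6 segments, perimeter = 2.4421
Total perimeter = 4.884

loops=2 perimeter=4.884
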